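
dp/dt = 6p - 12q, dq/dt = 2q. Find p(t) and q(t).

p(t) = -3C_1e^(2t) - C_2e^(6t), q(t) = -C_1e^(2t)

Coefficient matrix A = [[6, -12], [0, 2]].
Characteristic polynomial det(A - λI) = λ^2 - 8λ + 12 = 0.
Eigenvalues λ = 2, 6.
For λ=2: (A-λI) row 1 is [4, -12], so an eigenvector is (-3, -1).
For λ=6: (A-λI) row 1 is [0, -12], so an eigenvector is (-1, 0).
General solution: C_1e^(2t)(-3,-1) + C_2e^(6t)(-1,0).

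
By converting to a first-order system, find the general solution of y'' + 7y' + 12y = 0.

Let x_1 = y, x_2 = y'. Then x_1' = x_2 and x_2' = -12x_1 - 7x_2.
A = [[0,1],[-12,-7]]; det(A-λI) = λ^2 + 7λ + 12.
Eigenvalues λ = -4, -3 with eigenvectors (1,-4), (1,-3).

y(t) = c_1e^(-4t) + c_2e^(-3t)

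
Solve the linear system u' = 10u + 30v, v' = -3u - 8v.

Coefficient matrix A = [[10, 30], [-3, -8]].
Characteristic polynomial det(A - λI) = λ^2 - 2λ + 10 = 0.
Eigenvalues λ = 1 ± 3i (complex conjugate pair).
For λ=1+3i: an eigenvector is (3,-1) - i(-1,0) = (3 + i, -1).
A real fundamental pair from Re and Im of e^((1+3i)t)v: X_1 = e^(t)(cos(3t)·(3,-1) + sin(3t)·(-1,0)), X_2 = e^(t)(sin(3t)·(3,-1) - cos(3t)·(-1,0)).
General solution: C_1X_1 + C_2X_2.

u(t) = -C_1e^(t)sin(3t) + 3C_1e^(t)cos(3t) + 3C_2e^(t)sin(3t) + C_2e^(t)cos(3t), v(t) = -C_1e^(t)cos(3t) - C_2e^(t)sin(3t)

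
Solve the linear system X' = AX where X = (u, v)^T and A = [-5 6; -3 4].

Coefficient matrix A = [[-5, 6], [-3, 4]].
Characteristic polynomial det(A - λI) = λ^2 + λ - 2 = 0.
Eigenvalues λ = -2, 1.
For λ=-2: (A-λI) row 1 is [-3, 6], so an eigenvector is (2, 1).
For λ=1: (A-λI) row 1 is [-6, 6], so an eigenvector is (-1, -1).
General solution: c_1e^(-2t)(2,1) + c_2e^(t)(-1,-1).

u(t) = 2c_1e^(-2t) - c_2e^(t), v(t) = c_1e^(-2t) - c_2e^(t)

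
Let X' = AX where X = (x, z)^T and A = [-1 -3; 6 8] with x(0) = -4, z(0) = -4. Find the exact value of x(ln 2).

208

A = [[-1,-3],[6,8]]; eigenvalues λ = 5, 2.
Eigenvectors: (1,-2) for λ=5, (1,-1) for λ=2.
From the initial condition, c_1 = 8, c_2 = -12.
x(ln 2) = (8)(2^5)(1) + (-12)(2^2)(1) = 208.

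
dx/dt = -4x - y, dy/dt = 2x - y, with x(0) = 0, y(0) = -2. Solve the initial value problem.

Coefficient matrix A = [[-4, -1], [2, -1]].
Characteristic polynomial det(A - λI) = λ^2 + 5λ + 6 = 0.
Eigenvalues λ = -2, -3.
For λ=-2: (A-λI) row 1 is [-2, -1], so an eigenvector is (-1, 2).
For λ=-3: (A-λI) row 1 is [-1, -1], so an eigenvector is (1, -1).
General solution: c_1e^(-2t)(-1,2) + c_2e^(-3t)(1,-1).
Applying x(0)=0, y(0)=-2 gives c_1=-2, c_2=-2.

x(t) = 2e^(-2t) - 2e^(-3t), y(t) = -4e^(-2t) + 2e^(-3t)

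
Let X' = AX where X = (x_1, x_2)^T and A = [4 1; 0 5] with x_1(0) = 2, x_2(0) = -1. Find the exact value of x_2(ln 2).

A = [[4,1],[0,5]]; eigenvalues λ = 4, 5.
Eigenvectors: (1,0) for λ=4, (-1,-1) for λ=5.
From the initial condition, c_1 = 3, c_2 = 1.
x_2(ln 2) = (3)(2^4)(0) + (1)(2^5)(-1) = -32.

-32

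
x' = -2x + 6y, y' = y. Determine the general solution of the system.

x(t) = -2K_1e^(t) + K_2e^(-2t), y(t) = -K_1e^(t)

Coefficient matrix A = [[-2, 6], [0, 1]].
Characteristic polynomial det(A - λI) = λ^2 + λ - 2 = 0.
Eigenvalues λ = 1, -2.
For λ=1: (A-λI) row 1 is [-3, 6], so an eigenvector is (-2, -1).
For λ=-2: (A-λI) row 1 is [0, 6], so an eigenvector is (1, 0).
General solution: K_1e^(t)(-2,-1) + K_2e^(-2t)(1,0).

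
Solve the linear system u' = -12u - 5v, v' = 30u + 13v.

u(t) = c_1e^(3t) - c_2e^(-2t), v(t) = -3c_1e^(3t) + 2c_2e^(-2t)

Coefficient matrix A = [[-12, -5], [30, 13]].
Characteristic polynomial det(A - λI) = λ^2 - λ - 6 = 0.
Eigenvalues λ = 3, -2.
For λ=3: (A-λI) row 1 is [-15, -5], so an eigenvector is (1, -3).
For λ=-2: (A-λI) row 1 is [-10, -5], so an eigenvector is (-1, 2).
General solution: c_1e^(3t)(1,-3) + c_2e^(-2t)(-1,2).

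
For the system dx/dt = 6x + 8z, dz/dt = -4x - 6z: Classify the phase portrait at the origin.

saddle

A = [[6,8],[-4,-6]]; det(A-λI) = λ^2 - 4.
λ = 2, -2: opposite signs.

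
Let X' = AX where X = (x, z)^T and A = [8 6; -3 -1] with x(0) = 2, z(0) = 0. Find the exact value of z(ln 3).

-468

A = [[8,6],[-3,-1]]; eigenvalues λ = 2, 5.
Eigenvectors: (1,-1) for λ=2, (2,-1) for λ=5.
From the initial condition, c_1 = -2, c_2 = 2.
z(ln 3) = (-2)(3^2)(-1) + (2)(3^5)(-1) = -468.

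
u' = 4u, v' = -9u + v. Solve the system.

u(t) = -c_2e^(4t), v(t) = c_1e^(t) + 3c_2e^(4t)

Coefficient matrix A = [[4, 0], [-9, 1]].
Characteristic polynomial det(A - λI) = λ^2 - 5λ + 4 = 0.
Eigenvalues λ = 1, 4.
For λ=1: (A-λI) row 1 is [3, 0], so an eigenvector is (0, 1).
For λ=4: (A-λI) row 2 is [-9, -3], so an eigenvector is (-1, 3).
General solution: c_1e^(t)(0,1) + c_2e^(4t)(-1,3).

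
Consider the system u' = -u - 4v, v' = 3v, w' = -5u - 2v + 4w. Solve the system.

Coefficient matrix A = [[-1, -4, 0], [0, 3, 0], [-5, -2, 4]].
det(A - λI) = 0 gives eigenvalues λ = 3, -1, 4.
For λ=3: eigenvector (-1,1,-3).
For λ=-1: eigenvector (1,0,1).
For λ=4: eigenvector (0,0,1).
General solution: c_1e^(3t)(-1,1,-3) + c_2e^(-t)(1,0,1) + c_3e^(4t)(0,0,1).

u(t) = -c_1e^(3t) + c_2e^(-t), v(t) = c_1e^(3t), w(t) = -3c_1e^(3t) + c_2e^(-t) + c_3e^(4t)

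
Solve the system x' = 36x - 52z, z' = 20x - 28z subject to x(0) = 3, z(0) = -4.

x(t) = 76e^(4t)sin(4t) + 3e^(4t)cos(4t), z(t) = 47e^(4t)sin(4t) - 4e^(4t)cos(4t)

Coefficient matrix A = [[36, -52], [20, -28]].
Characteristic polynomial det(A - λI) = λ^2 - 8λ + 32 = 0.
Eigenvalues λ = 4 ± 4i (complex conjugate pair).
For λ=4+4i: an eigenvector is (3,2) - i(-2,-1) = (3 + 2i, 2 + i).
A real fundamental pair from Re and Im of e^((4+4i)t)v: X_1 = e^(4t)(cos(4t)·(3,2) + sin(4t)·(-2,-1)), X_2 = e^(4t)(sin(4t)·(3,2) - cos(4t)·(-2,-1)).
General solution: c_1X_1 + c_2X_2.
Applying x(0)=3, z(0)=-4 gives c_1=-11, c_2=18.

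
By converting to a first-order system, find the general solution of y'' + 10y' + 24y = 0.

Let x_1 = y, x_2 = y'. Then x_1' = x_2 and x_2' = -24x_1 - 10x_2.
A = [[0,1],[-24,-10]]; det(A-λI) = λ^2 + 10λ + 24.
Eigenvalues λ = -4, -6 with eigenvectors (1,-4), (1,-6).

y(t) = C_1e^(-4t) + C_2e^(-6t)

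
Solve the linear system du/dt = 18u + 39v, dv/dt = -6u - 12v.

u(t) = 3C_1e^(3t)sin(3t) - 2C_1e^(3t)cos(3t) - 2C_2e^(3t)sin(3t) - 3C_2e^(3t)cos(3t), v(t) = -C_1e^(3t)sin(3t) + C_1e^(3t)cos(3t) + C_2e^(3t)sin(3t) + C_2e^(3t)cos(3t)

Coefficient matrix A = [[18, 39], [-6, -12]].
Characteristic polynomial det(A - λI) = λ^2 - 6λ + 18 = 0.
Eigenvalues λ = 3 ± 3i (complex conjugate pair).
For λ=3+3i: an eigenvector is (-2,1) - i(3,-1) = (-2 - 3i, 1 + i).
A real fundamental pair from Re and Im of e^((3+3i)t)v: X_1 = e^(3t)(cos(3t)·(-2,1) + sin(3t)·(3,-1)), X_2 = e^(3t)(sin(3t)·(-2,1) - cos(3t)·(3,-1)).
General solution: C_1X_1 + C_2X_2.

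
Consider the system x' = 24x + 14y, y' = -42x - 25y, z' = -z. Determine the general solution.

x(t) = c_1e^(-4t) + 2c_2e^(3t), y(t) = -2c_1e^(-4t) - 3c_2e^(3t), z(t) = c_3e^(-t)

Coefficient matrix A = [[24, 14, 0], [-42, -25, 0], [0, 0, -1]].
det(A - λI) = 0 gives eigenvalues λ = -4, 3, -1.
For λ=-4: eigenvector (1,-2,0).
For λ=3: eigenvector (2,-3,0).
For λ=-1: eigenvector (0,0,1).
General solution: c_1e^(-4t)(1,-2,0) + c_2e^(3t)(2,-3,0) + c_3e^(-t)(0,0,1).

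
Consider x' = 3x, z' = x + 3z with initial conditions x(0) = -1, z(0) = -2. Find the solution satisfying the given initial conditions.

x(t) = -e^(3t), z(t) = -te^(3t) - 2e^(3t)

Coefficient matrix A = [[3, 0], [1, 3]].
Characteristic polynomial det(A - λI) = λ^2 - 6λ + 9 = 0.
Single eigenvalue λ = 3 with algebraic multiplicity 2.
Eigenvector v = (0,1); generalized eigenvector w with (A-λI)w=v is (1,3).
General solution: e^(3t)[c_1·v + c_2·(t·v + w)].
Applying x(0)=-1, z(0)=-2 gives c_1=1, c_2=-1.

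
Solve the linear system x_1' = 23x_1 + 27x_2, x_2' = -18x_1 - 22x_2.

x_1(t) = 3C_1e^(5t) - C_2e^(-4t), x_2(t) = -2C_1e^(5t) + C_2e^(-4t)

Coefficient matrix A = [[23, 27], [-18, -22]].
Characteristic polynomial det(A - λI) = λ^2 - λ - 20 = 0.
Eigenvalues λ = 5, -4.
For λ=5: (A-λI) row 1 is [18, 27], so an eigenvector is (3, -2).
For λ=-4: (A-λI) row 1 is [27, 27], so an eigenvector is (-1, 1).
General solution: C_1e^(5t)(3,-2) + C_2e^(-4t)(-1,1).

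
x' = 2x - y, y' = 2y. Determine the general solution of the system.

Coefficient matrix A = [[2, -1], [0, 2]].
Characteristic polynomial det(A - λI) = λ^2 - 4λ + 4 = 0.
Single eigenvalue λ = 2 with algebraic multiplicity 2.
Eigenvector v = (1,0); generalized eigenvector w with (A-λI)w=v is (2,-1).
General solution: e^(2t)[C_1·v + C_2·(t·v + w)].

x(t) = C_1e^(2t) + C_2te^(2t) + 2C_2e^(2t), y(t) = -C_2e^(2t)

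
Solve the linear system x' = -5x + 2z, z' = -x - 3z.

x(t) = -K_1e^(-4t)sin(t) + K_1e^(-4t)cos(t) + K_2e^(-4t)sin(t) + K_2e^(-4t)cos(t), z(t) = -K_1e^(-4t)sin(t) + K_2e^(-4t)cos(t)

Coefficient matrix A = [[-5, 2], [-1, -3]].
Characteristic polynomial det(A - λI) = λ^2 + 8λ + 17 = 0.
Eigenvalues λ = -4 ± i (complex conjugate pair).
For λ=-4+i: an eigenvector is (1,0) - i(-1,-1) = (1 + i, 0 + i).
A real fundamental pair from Re and Im of e^((-4+i)t)v: X_1 = e^(-4t)(cos(t)·(1,0) + sin(t)·(-1,-1)), X_2 = e^(-4t)(sin(t)·(1,0) - cos(t)·(-1,-1)).
General solution: K_1X_1 + K_2X_2.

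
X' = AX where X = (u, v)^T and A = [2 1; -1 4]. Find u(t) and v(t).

Coefficient matrix A = [[2, 1], [-1, 4]].
Characteristic polynomial det(A - λI) = λ^2 - 6λ + 9 = 0.
Single eigenvalue λ = 3 with algebraic multiplicity 2.
Eigenvector v = (1,1); generalized eigenvector w with (A-λI)w=v is (-1,0).
General solution: e^(3t)[C_1·v + C_2·(t·v + w)].

u(t) = C_1e^(3t) + C_2te^(3t) - C_2e^(3t), v(t) = C_1e^(3t) + C_2te^(3t)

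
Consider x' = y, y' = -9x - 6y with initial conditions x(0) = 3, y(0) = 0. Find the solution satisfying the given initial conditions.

Coefficient matrix A = [[0, 1], [-9, -6]].
Characteristic polynomial det(A - λI) = λ^2 + 6λ + 9 = 0.
Single eigenvalue λ = -3 with algebraic multiplicity 2.
Eigenvector v = (-1,3); generalized eigenvector w with (A-λI)w=v is (0,-1).
General solution: e^(-3t)[C_1·v + C_2·(t·v + w)].
Applying x(0)=3, y(0)=0 gives C_1=-3, C_2=-9.

x(t) = 9te^(-3t) + 3e^(-3t), y(t) = -27te^(-3t)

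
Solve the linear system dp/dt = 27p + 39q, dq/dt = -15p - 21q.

p(t) = 2K_1e^(3t)sin(3t) - 3K_1e^(3t)cos(3t) - 3K_2e^(3t)sin(3t) - 2K_2e^(3t)cos(3t), q(t) = -K_1e^(3t)sin(3t) + 2K_1e^(3t)cos(3t) + 2K_2e^(3t)sin(3t) + K_2e^(3t)cos(3t)

Coefficient matrix A = [[27, 39], [-15, -21]].
Characteristic polynomial det(A - λI) = λ^2 - 6λ + 18 = 0.
Eigenvalues λ = 3 ± 3i (complex conjugate pair).
For λ=3+3i: an eigenvector is (-3,2) - i(2,-1) = (-3 - 2i, 2 + i).
A real fundamental pair from Re and Im of e^((3+3i)t)v: X_1 = e^(3t)(cos(3t)·(-3,2) + sin(3t)·(2,-1)), X_2 = e^(3t)(sin(3t)·(-3,2) - cos(3t)·(2,-1)).
General solution: K_1X_1 + K_2X_2.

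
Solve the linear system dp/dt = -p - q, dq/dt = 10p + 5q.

p(t) = -c_1e^(2t)sin(t) + c_2e^(2t)cos(t), q(t) = 3c_1e^(2t)sin(t) + c_1e^(2t)cos(t) + c_2e^(2t)sin(t) - 3c_2e^(2t)cos(t)

Coefficient matrix A = [[-1, -1], [10, 5]].
Characteristic polynomial det(A - λI) = λ^2 - 4λ + 5 = 0.
Eigenvalues λ = 2 ± i (complex conjugate pair).
For λ=2+i: an eigenvector is (0,1) - i(-1,3) = (0 + i, 1 - 3i).
A real fundamental pair from Re and Im of e^((2+i)t)v: X_1 = e^(2t)(cos(t)·(0,1) + sin(t)·(-1,3)), X_2 = e^(2t)(sin(t)·(0,1) - cos(t)·(-1,3)).
General solution: c_1X_1 + c_2X_2.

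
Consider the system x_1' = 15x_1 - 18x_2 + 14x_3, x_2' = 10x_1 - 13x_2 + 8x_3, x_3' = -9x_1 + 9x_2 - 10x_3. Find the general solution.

x_1(t) = 6K_1e^(-4t) + K_2e^(-3t) - 2K_3e^(-t), x_2(t) = 4K_1e^(-4t) + K_2e^(-3t) - K_3e^(-t), x_3(t) = -3K_1e^(-4t) + K_3e^(-t)

Coefficient matrix A = [[15, -18, 14], [10, -13, 8], [-9, 9, -10]].
det(A - λI) = 0 gives eigenvalues λ = -4, -3, -1.
For λ=-4: eigenvector (6,4,-3).
For λ=-3: eigenvector (1,1,0).
For λ=-1: eigenvector (-2,-1,1).
General solution: K_1e^(-4t)(6,4,-3) + K_2e^(-3t)(1,1,0) + K_3e^(-t)(-2,-1,1).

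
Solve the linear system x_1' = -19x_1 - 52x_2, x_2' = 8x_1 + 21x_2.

x_1(t) = 2C_1e^(t)sin(4t) - 3C_1e^(t)cos(4t) - 3C_2e^(t)sin(4t) - 2C_2e^(t)cos(4t), x_2(t) = -C_1e^(t)sin(4t) + C_1e^(t)cos(4t) + C_2e^(t)sin(4t) + C_2e^(t)cos(4t)

Coefficient matrix A = [[-19, -52], [8, 21]].
Characteristic polynomial det(A - λI) = λ^2 - 2λ + 17 = 0.
Eigenvalues λ = 1 ± 4i (complex conjugate pair).
For λ=1+4i: an eigenvector is (-3,1) - i(2,-1) = (-3 - 2i, 1 + i).
A real fundamental pair from Re and Im of e^((1+4i)t)v: X_1 = e^(t)(cos(4t)·(-3,1) + sin(4t)·(2,-1)), X_2 = e^(t)(sin(4t)·(-3,1) - cos(4t)·(2,-1)).
General solution: C_1X_1 + C_2X_2.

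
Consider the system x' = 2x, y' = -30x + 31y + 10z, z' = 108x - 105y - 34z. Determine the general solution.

Coefficient matrix A = [[2, 0, 0], [-30, 31, 10], [108, -105, -34]].
det(A - λI) = 0 gives eigenvalues λ = 2, 1, -4.
For λ=2: eigenvector (1,0,3).
For λ=1: eigenvector (0,1,-3).
For λ=-4: eigenvector (0,-2,7).
General solution: C_1e^(2t)(1,0,3) + C_2e^(t)(0,1,-3) + C_3e^(-4t)(0,-2,7).

x(t) = C_1e^(2t), y(t) = C_2e^(t) - 2C_3e^(-4t), z(t) = 3C_1e^(2t) - 3C_2e^(t) + 7C_3e^(-4t)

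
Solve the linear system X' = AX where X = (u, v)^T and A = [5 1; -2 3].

Coefficient matrix A = [[5, 1], [-2, 3]].
Characteristic polynomial det(A - λI) = λ^2 - 8λ + 17 = 0.
Eigenvalues λ = 4 ± i (complex conjugate pair).
For λ=4+i: an eigenvector is (0,1) - i(1,-1) = (0 - i, 1 + i).
A real fundamental pair from Re and Im of e^((4+i)t)v: X_1 = e^(4t)(cos(t)·(0,1) + sin(t)·(1,-1)), X_2 = e^(4t)(sin(t)·(0,1) - cos(t)·(1,-1)).
General solution: C_1X_1 + C_2X_2.

u(t) = C_1e^(4t)sin(t) - C_2e^(4t)cos(t), v(t) = -C_1e^(4t)sin(t) + C_1e^(4t)cos(t) + C_2e^(4t)sin(t) + C_2e^(4t)cos(t)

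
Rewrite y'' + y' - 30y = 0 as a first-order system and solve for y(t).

Let x_1 = y, x_2 = y'. Then x_1' = x_2 and x_2' = 30x_1 - x_2.
A = [[0,1],[30,-1]]; det(A-λI) = λ^2 + λ - 30.
Eigenvalues λ = -6, 5 with eigenvectors (1,-6), (1,5).

y(t) = K_1e^(-6t) + K_2e^(5t)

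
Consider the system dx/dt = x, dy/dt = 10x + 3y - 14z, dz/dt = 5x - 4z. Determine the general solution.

x(t) = -c_1e^(t), y(t) = -2c_1e^(t) + c_2e^(3t) - 2c_3e^(-4t), z(t) = -c_1e^(t) - c_3e^(-4t)

Coefficient matrix A = [[1, 0, 0], [10, 3, -14], [5, 0, -4]].
det(A - λI) = 0 gives eigenvalues λ = 1, 3, -4.
For λ=1: eigenvector (-1,-2,-1).
For λ=3: eigenvector (0,1,0).
For λ=-4: eigenvector (0,-2,-1).
General solution: c_1e^(t)(-1,-2,-1) + c_2e^(3t)(0,1,0) + c_3e^(-4t)(0,-2,-1).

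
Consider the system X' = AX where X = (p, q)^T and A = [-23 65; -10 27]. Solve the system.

p(t) = 2C_1e^(2t)sin(5t) - 3C_1e^(2t)cos(5t) - 3C_2e^(2t)sin(5t) - 2C_2e^(2t)cos(5t), q(t) = C_1e^(2t)sin(5t) - C_1e^(2t)cos(5t) - C_2e^(2t)sin(5t) - C_2e^(2t)cos(5t)

Coefficient matrix A = [[-23, 65], [-10, 27]].
Characteristic polynomial det(A - λI) = λ^2 - 4λ + 29 = 0.
Eigenvalues λ = 2 ± 5i (complex conjugate pair).
For λ=2+5i: an eigenvector is (-3,-1) - i(2,1) = (-3 - 2i, -1 - i).
A real fundamental pair from Re and Im of e^((2+5i)t)v: X_1 = e^(2t)(cos(5t)·(-3,-1) + sin(5t)·(2,1)), X_2 = e^(2t)(sin(5t)·(-3,-1) - cos(5t)·(2,1)).
General solution: C_1X_1 + C_2X_2.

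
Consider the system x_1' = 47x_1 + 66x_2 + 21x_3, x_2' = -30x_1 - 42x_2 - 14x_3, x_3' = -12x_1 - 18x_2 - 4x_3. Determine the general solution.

x_1(t) = 3K_1e^(3t) - K_2e^(2t) - 3K_3e^(-4t), x_2(t) = -2K_1e^(3t) + K_2e^(2t) + 2K_3e^(-4t), x_3(t) = -K_2e^(2t) + K_3e^(-4t)

Coefficient matrix A = [[47, 66, 21], [-30, -42, -14], [-12, -18, -4]].
det(A - λI) = 0 gives eigenvalues λ = 3, 2, -4.
For λ=3: eigenvector (3,-2,0).
For λ=2: eigenvector (-1,1,-1).
For λ=-4: eigenvector (-3,2,1).
General solution: K_1e^(3t)(3,-2,0) + K_2e^(2t)(-1,1,-1) + K_3e^(-4t)(-3,2,1).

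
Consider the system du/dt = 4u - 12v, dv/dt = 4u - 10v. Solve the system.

Coefficient matrix A = [[4, -12], [4, -10]].
Characteristic polynomial det(A - λI) = λ^2 + 6λ + 8 = 0.
Eigenvalues λ = -2, -4.
For λ=-2: (A-λI) row 1 is [6, -12], so an eigenvector is (-2, -1).
For λ=-4: (A-λI) row 1 is [8, -12], so an eigenvector is (3, 2).
General solution: c_1e^(-2t)(-2,-1) + c_2e^(-4t)(3,2).

u(t) = -2c_1e^(-2t) + 3c_2e^(-4t), v(t) = -c_1e^(-2t) + 2c_2e^(-4t)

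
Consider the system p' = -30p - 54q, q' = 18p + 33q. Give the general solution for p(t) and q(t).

p(t) = -3K_1e^(6t) + 2K_2e^(-3t), q(t) = 2K_1e^(6t) - K_2e^(-3t)

Coefficient matrix A = [[-30, -54], [18, 33]].
Characteristic polynomial det(A - λI) = λ^2 - 3λ - 18 = 0.
Eigenvalues λ = 6, -3.
For λ=6: (A-λI) row 1 is [-36, -54], so an eigenvector is (-3, 2).
For λ=-3: (A-λI) row 1 is [-27, -54], so an eigenvector is (2, -1).
General solution: K_1e^(6t)(-3,2) + K_2e^(-3t)(2,-1).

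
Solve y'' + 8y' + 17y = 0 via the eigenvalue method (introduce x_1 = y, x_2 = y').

Let x_1 = y, x_2 = y'. Then x_1' = x_2 and x_2' = -17x_1 - 8x_2.
A = [[0,1],[-17,-8]]; det(A-λI) = λ^2 + 8λ + 17.
Eigenvalues λ = -4 ± i.

y(t) = c_1e^(-4t)cos(t) + c_2e^(-4t)sin(t)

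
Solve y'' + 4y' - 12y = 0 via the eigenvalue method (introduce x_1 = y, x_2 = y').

y(t) = C_1e^(-6t) + C_2e^(2t)

Let x_1 = y, x_2 = y'. Then x_1' = x_2 and x_2' = 12x_1 - 4x_2.
A = [[0,1],[12,-4]]; det(A-λI) = λ^2 + 4λ - 12.
Eigenvalues λ = -6, 2 with eigenvectors (1,-6), (1,2).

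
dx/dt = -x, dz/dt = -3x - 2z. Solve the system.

x(t) = -c_2e^(-t), z(t) = -c_1e^(-2t) + 3c_2e^(-t)

Coefficient matrix A = [[-1, 0], [-3, -2]].
Characteristic polynomial det(A - λI) = λ^2 + 3λ + 2 = 0.
Eigenvalues λ = -2, -1.
For λ=-2: (A-λI) row 1 is [1, 0], so an eigenvector is (0, -1).
For λ=-1: (A-λI) row 2 is [-3, -1], so an eigenvector is (-1, 3).
General solution: c_1e^(-2t)(0,-1) + c_2e^(-t)(-1,3).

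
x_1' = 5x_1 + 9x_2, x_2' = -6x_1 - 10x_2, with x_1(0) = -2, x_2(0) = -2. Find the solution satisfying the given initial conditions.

Coefficient matrix A = [[5, 9], [-6, -10]].
Characteristic polynomial det(A - λI) = λ^2 + 5λ + 4 = 0.
Eigenvalues λ = -1, -4.
For λ=-1: (A-λI) row 1 is [6, 9], so an eigenvector is (3, -2).
For λ=-4: (A-λI) row 1 is [9, 9], so an eigenvector is (-1, 1).
General solution: K_1e^(-t)(3,-2) + K_2e^(-4t)(-1,1).
Applying x_1(0)=-2, x_2(0)=-2 gives K_1=-4, K_2=-10.

x_1(t) = -12e^(-t) + 10e^(-4t), x_2(t) = 8e^(-t) - 10e^(-4t)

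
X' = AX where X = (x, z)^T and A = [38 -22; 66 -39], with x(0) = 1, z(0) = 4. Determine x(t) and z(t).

x(t) = -4e^(5t) + 5e^(-6t), z(t) = -6e^(5t) + 10e^(-6t)

Coefficient matrix A = [[38, -22], [66, -39]].
Characteristic polynomial det(A - λI) = λ^2 + λ - 30 = 0.
Eigenvalues λ = 5, -6.
For λ=5: (A-λI) row 1 is [33, -22], so an eigenvector is (-2, -3).
For λ=-6: (A-λI) row 1 is [44, -22], so an eigenvector is (1, 2).
General solution: K_1e^(5t)(-2,-3) + K_2e^(-6t)(1,2).
Applying x(0)=1, z(0)=4 gives K_1=2, K_2=5.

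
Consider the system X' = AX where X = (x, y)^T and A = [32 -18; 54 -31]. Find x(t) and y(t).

Coefficient matrix A = [[32, -18], [54, -31]].
Characteristic polynomial det(A - λI) = λ^2 - λ - 20 = 0.
Eigenvalues λ = -4, 5.
For λ=-4: (A-λI) row 1 is [36, -18], so an eigenvector is (1, 2).
For λ=5: (A-λI) row 1 is [27, -18], so an eigenvector is (2, 3).
General solution: K_1e^(-4t)(1,2) + K_2e^(5t)(2,3).

x(t) = K_1e^(-4t) + 2K_2e^(5t), y(t) = 2K_1e^(-4t) + 3K_2e^(5t)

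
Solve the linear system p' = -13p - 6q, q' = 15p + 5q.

Coefficient matrix A = [[-13, -6], [15, 5]].
Characteristic polynomial det(A - λI) = λ^2 + 8λ + 25 = 0.
Eigenvalues λ = -4 ± 3i (complex conjugate pair).
For λ=-4+3i: an eigenvector is (1,-2) - i(1,-1) = (1 - i, -2 + i).
A real fundamental pair from Re and Im of e^((-4+3i)t)v: X_1 = e^(-4t)(cos(3t)·(1,-2) + sin(3t)·(1,-1)), X_2 = e^(-4t)(sin(3t)·(1,-2) - cos(3t)·(1,-1)).
General solution: C_1X_1 + C_2X_2.

p(t) = C_1e^(-4t)sin(3t) + C_1e^(-4t)cos(3t) + C_2e^(-4t)sin(3t) - C_2e^(-4t)cos(3t), q(t) = -C_1e^(-4t)sin(3t) - 2C_1e^(-4t)cos(3t) - 2C_2e^(-4t)sin(3t) + C_2e^(-4t)cos(3t)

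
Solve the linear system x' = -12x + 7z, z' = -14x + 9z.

x(t) = -K_1e^(2t) - K_2e^(-5t), z(t) = -2K_1e^(2t) - K_2e^(-5t)

Coefficient matrix A = [[-12, 7], [-14, 9]].
Characteristic polynomial det(A - λI) = λ^2 + 3λ - 10 = 0.
Eigenvalues λ = 2, -5.
For λ=2: (A-λI) row 1 is [-14, 7], so an eigenvector is (-1, -2).
For λ=-5: (A-λI) row 1 is [-7, 7], so an eigenvector is (-1, -1).
General solution: K_1e^(2t)(-1,-2) + K_2e^(-5t)(-1,-1).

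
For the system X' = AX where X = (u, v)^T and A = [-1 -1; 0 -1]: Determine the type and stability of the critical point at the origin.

A = [[-1,-1],[0,-1]]; det(A-λI) = λ^2 + 2λ + 1.
repeated λ = -1 with a single eigenvector.

stable improper node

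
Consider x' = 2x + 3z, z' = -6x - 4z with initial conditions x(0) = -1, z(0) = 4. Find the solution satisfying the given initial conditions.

x(t) = 3e^(-t)sin(3t) - e^(-t)cos(3t), z(t) = -2e^(-t)sin(3t) + 4e^(-t)cos(3t)

Coefficient matrix A = [[2, 3], [-6, -4]].
Characteristic polynomial det(A - λI) = λ^2 + 2λ + 10 = 0.
Eigenvalues λ = -1 ± 3i (complex conjugate pair).
For λ=-1+3i: an eigenvector is (0,1) - i(1,-1) = (0 - i, 1 + i).
A real fundamental pair from Re and Im of e^((-1+3i)t)v: X_1 = e^(-t)(cos(3t)·(0,1) + sin(3t)·(1,-1)), X_2 = e^(-t)(sin(3t)·(0,1) - cos(3t)·(1,-1)).
General solution: K_1X_1 + K_2X_2.
Applying x(0)=-1, z(0)=4 gives K_1=3, K_2=1.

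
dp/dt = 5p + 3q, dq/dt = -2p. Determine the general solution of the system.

p(t) = 3K_1e^(3t) - K_2e^(2t), q(t) = -2K_1e^(3t) + K_2e^(2t)

Coefficient matrix A = [[5, 3], [-2, 0]].
Characteristic polynomial det(A - λI) = λ^2 - 5λ + 6 = 0.
Eigenvalues λ = 3, 2.
For λ=3: (A-λI) row 1 is [2, 3], so an eigenvector is (3, -2).
For λ=2: (A-λI) row 1 is [3, 3], so an eigenvector is (-1, 1).
General solution: K_1e^(3t)(3,-2) + K_2e^(2t)(-1,1).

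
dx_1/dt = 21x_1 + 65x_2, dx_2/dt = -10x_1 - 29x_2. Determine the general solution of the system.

Coefficient matrix A = [[21, 65], [-10, -29]].
Characteristic polynomial det(A - λI) = λ^2 + 8λ + 41 = 0.
Eigenvalues λ = -4 ± 5i (complex conjugate pair).
For λ=-4+5i: an eigenvector is (2,-1) - i(-3,1) = (2 + 3i, -1 - i).
A real fundamental pair from Re and Im of e^((-4+5i)t)v: X_1 = e^(-4t)(cos(5t)·(2,-1) + sin(5t)·(-3,1)), X_2 = e^(-4t)(sin(5t)·(2,-1) - cos(5t)·(-3,1)).
General solution: C_1X_1 + C_2X_2.

x_1(t) = -3C_1e^(-4t)sin(5t) + 2C_1e^(-4t)cos(5t) + 2C_2e^(-4t)sin(5t) + 3C_2e^(-4t)cos(5t), x_2(t) = C_1e^(-4t)sin(5t) - C_1e^(-4t)cos(5t) - C_2e^(-4t)sin(5t) - C_2e^(-4t)cos(5t)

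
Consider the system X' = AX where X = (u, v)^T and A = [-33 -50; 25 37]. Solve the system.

Coefficient matrix A = [[-33, -50], [25, 37]].
Characteristic polynomial det(A - λI) = λ^2 - 4λ + 29 = 0.
Eigenvalues λ = 2 ± 5i (complex conjugate pair).
For λ=2+5i: an eigenvector is (3,-2) - i(-1,1) = (3 + i, -2 - i).
A real fundamental pair from Re and Im of e^((2+5i)t)v: X_1 = e^(2t)(cos(5t)·(3,-2) + sin(5t)·(-1,1)), X_2 = e^(2t)(sin(5t)·(3,-2) - cos(5t)·(-1,1)).
General solution: K_1X_1 + K_2X_2.

u(t) = -K_1e^(2t)sin(5t) + 3K_1e^(2t)cos(5t) + 3K_2e^(2t)sin(5t) + K_2e^(2t)cos(5t), v(t) = K_1e^(2t)sin(5t) - 2K_1e^(2t)cos(5t) - 2K_2e^(2t)sin(5t) - K_2e^(2t)cos(5t)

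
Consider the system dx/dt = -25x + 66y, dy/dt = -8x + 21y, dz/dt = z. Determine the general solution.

x(t) = -11C_1e^(-t) + 3C_2e^(-3t), y(t) = -4C_1e^(-t) + C_2e^(-3t), z(t) = C_3e^(t)

Coefficient matrix A = [[-25, 66, 0], [-8, 21, 0], [0, 0, 1]].
det(A - λI) = 0 gives eigenvalues λ = -1, -3, 1.
For λ=-1: eigenvector (-11,-4,0).
For λ=-3: eigenvector (3,1,0).
For λ=1: eigenvector (0,0,1).
General solution: C_1e^(-t)(-11,-4,0) + C_2e^(-3t)(3,1,0) + C_3e^(t)(0,0,1).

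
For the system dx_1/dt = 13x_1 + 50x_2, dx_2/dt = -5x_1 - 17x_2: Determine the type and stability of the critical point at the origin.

A = [[13,50],[-5,-17]]; det(A-λI) = λ^2 + 4λ + 29.
λ = -2 ± 5i: negative real part.

stable spiral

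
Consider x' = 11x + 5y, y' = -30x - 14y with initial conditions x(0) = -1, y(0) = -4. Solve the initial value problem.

x(t) = -7e^(t) + 6e^(-4t), y(t) = 14e^(t) - 18e^(-4t)

Coefficient matrix A = [[11, 5], [-30, -14]].
Characteristic polynomial det(A - λI) = λ^2 + 3λ - 4 = 0.
Eigenvalues λ = -4, 1.
For λ=-4: (A-λI) row 1 is [15, 5], so an eigenvector is (1, -3).
For λ=1: (A-λI) row 1 is [10, 5], so an eigenvector is (-1, 2).
General solution: C_1e^(-4t)(1,-3) + C_2e^(t)(-1,2).
Applying x(0)=-1, y(0)=-4 gives C_1=6, C_2=7.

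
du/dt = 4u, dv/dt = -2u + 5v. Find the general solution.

u(t) = -c_1e^(4t), v(t) = -2c_1e^(4t) - c_2e^(5t)

Coefficient matrix A = [[4, 0], [-2, 5]].
Characteristic polynomial det(A - λI) = λ^2 - 9λ + 20 = 0.
Eigenvalues λ = 4, 5.
For λ=4: (A-λI) row 2 is [-2, 1], so an eigenvector is (-1, -2).
For λ=5: (A-λI) row 1 is [-1, 0], so an eigenvector is (0, -1).
General solution: c_1e^(4t)(-1,-2) + c_2e^(5t)(0,-1).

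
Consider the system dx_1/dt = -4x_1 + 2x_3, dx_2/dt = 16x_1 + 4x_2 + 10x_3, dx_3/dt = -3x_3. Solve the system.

x_1(t) = 2c_1e^(-3t) + c_3e^(-4t), x_2(t) = -6c_1e^(-3t) + c_2e^(4t) - 2c_3e^(-4t), x_3(t) = c_1e^(-3t)

Coefficient matrix A = [[-4, 0, 2], [16, 4, 10], [0, 0, -3]].
det(A - λI) = 0 gives eigenvalues λ = -3, 4, -4.
For λ=-3: eigenvector (2,-6,1).
For λ=4: eigenvector (0,1,0).
For λ=-4: eigenvector (1,-2,0).
General solution: c_1e^(-3t)(2,-6,1) + c_2e^(4t)(0,1,0) + c_3e^(-4t)(1,-2,0).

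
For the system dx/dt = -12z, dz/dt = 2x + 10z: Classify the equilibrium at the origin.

unstable node

A = [[0,-12],[2,10]]; det(A-λI) = λ^2 - 10λ + 24.
λ = 4, 6: both positive.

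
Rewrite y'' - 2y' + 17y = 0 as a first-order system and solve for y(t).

Let x_1 = y, x_2 = y'. Then x_1' = x_2 and x_2' = -17x_1 + 2x_2.
A = [[0,1],[-17,2]]; det(A-λI) = λ^2 - 2λ + 17.
Eigenvalues λ = 1 ± 4i.

y(t) = c_1e^(t)cos(4t) + c_2e^(t)sin(4t)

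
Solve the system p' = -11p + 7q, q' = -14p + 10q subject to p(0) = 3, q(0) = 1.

p(t) = -2e^(3t) + 5e^(-4t), q(t) = -4e^(3t) + 5e^(-4t)

Coefficient matrix A = [[-11, 7], [-14, 10]].
Characteristic polynomial det(A - λI) = λ^2 + λ - 12 = 0.
Eigenvalues λ = 3, -4.
For λ=3: (A-λI) row 1 is [-14, 7], so an eigenvector is (-1, -2).
For λ=-4: (A-λI) row 1 is [-7, 7], so an eigenvector is (-1, -1).
General solution: K_1e^(3t)(-1,-2) + K_2e^(-4t)(-1,-1).
Applying p(0)=3, q(0)=1 gives K_1=2, K_2=-5.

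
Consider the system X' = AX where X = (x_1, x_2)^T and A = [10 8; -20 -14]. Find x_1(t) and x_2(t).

Coefficient matrix A = [[10, 8], [-20, -14]].
Characteristic polynomial det(A - λI) = λ^2 + 4λ + 20 = 0.
Eigenvalues λ = -2 ± 4i (complex conjugate pair).
For λ=-2+4i: an eigenvector is (1,-1) - i(1,-2) = (1 - i, -1 + 2i).
A real fundamental pair from Re and Im of e^((-2+4i)t)v: X_1 = e^(-2t)(cos(4t)·(1,-1) + sin(4t)·(1,-2)), X_2 = e^(-2t)(sin(4t)·(1,-1) - cos(4t)·(1,-2)).
General solution: C_1X_1 + C_2X_2.

x_1(t) = C_1e^(-2t)sin(4t) + C_1e^(-2t)cos(4t) + C_2e^(-2t)sin(4t) - C_2e^(-2t)cos(4t), x_2(t) = -2C_1e^(-2t)sin(4t) - C_1e^(-2t)cos(4t) - C_2e^(-2t)sin(4t) + 2C_2e^(-2t)cos(4t)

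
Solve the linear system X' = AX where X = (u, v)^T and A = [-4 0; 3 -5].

u(t) = K_2e^(-4t), v(t) = K_1e^(-5t) + 3K_2e^(-4t)

Coefficient matrix A = [[-4, 0], [3, -5]].
Characteristic polynomial det(A - λI) = λ^2 + 9λ + 20 = 0.
Eigenvalues λ = -5, -4.
For λ=-5: (A-λI) row 1 is [1, 0], so an eigenvector is (0, 1).
For λ=-4: (A-λI) row 2 is [3, -1], so an eigenvector is (1, 3).
General solution: K_1e^(-5t)(0,1) + K_2e^(-4t)(1,3).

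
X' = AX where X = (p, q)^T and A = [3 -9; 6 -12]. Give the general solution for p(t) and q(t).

p(t) = -3C_1e^(-3t) + C_2e^(-6t), q(t) = -2C_1e^(-3t) + C_2e^(-6t)

Coefficient matrix A = [[3, -9], [6, -12]].
Characteristic polynomial det(A - λI) = λ^2 + 9λ + 18 = 0.
Eigenvalues λ = -3, -6.
For λ=-3: (A-λI) row 1 is [6, -9], so an eigenvector is (-3, -2).
For λ=-6: (A-λI) row 1 is [9, -9], so an eigenvector is (1, 1).
General solution: C_1e^(-3t)(-3,-2) + C_2e^(-6t)(1,1).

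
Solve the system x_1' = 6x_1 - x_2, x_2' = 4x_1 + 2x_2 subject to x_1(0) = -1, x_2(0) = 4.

Coefficient matrix A = [[6, -1], [4, 2]].
Characteristic polynomial det(A - λI) = λ^2 - 8λ + 16 = 0.
Single eigenvalue λ = 4 with algebraic multiplicity 2.
Eigenvector v = (1,2); generalized eigenvector w with (A-λI)w=v is (-1,-3).
General solution: e^(4t)[K_1·v + K_2·(t·v + w)].
Applying x_1(0)=-1, x_2(0)=4 gives K_1=-7, K_2=-6.

x_1(t) = -6te^(4t) - e^(4t), x_2(t) = -12te^(4t) + 4e^(4t)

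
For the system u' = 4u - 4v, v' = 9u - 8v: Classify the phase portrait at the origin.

A = [[4,-4],[9,-8]]; det(A-λI) = λ^2 + 4λ + 4.
repeated λ = -2 with a single eigenvector.

stable improper node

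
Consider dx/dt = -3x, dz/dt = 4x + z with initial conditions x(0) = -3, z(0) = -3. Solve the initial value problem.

x(t) = -3e^(-3t), z(t) = -6e^(t) + 3e^(-3t)

Coefficient matrix A = [[-3, 0], [4, 1]].
Characteristic polynomial det(A - λI) = λ^2 + 2λ - 3 = 0.
Eigenvalues λ = -3, 1.
For λ=-3: (A-λI) row 2 is [4, 4], so an eigenvector is (-1, 1).
For λ=1: (A-λI) row 1 is [-4, 0], so an eigenvector is (0, 1).
General solution: C_1e^(-3t)(-1,1) + C_2e^(t)(0,1).
Applying x(0)=-3, z(0)=-3 gives C_1=3, C_2=-6.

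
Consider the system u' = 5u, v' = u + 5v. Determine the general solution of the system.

u(t) = -C_2e^(5t), v(t) = -C_1e^(5t) - C_2te^(5t) + 2C_2e^(5t)

Coefficient matrix A = [[5, 0], [1, 5]].
Characteristic polynomial det(A - λI) = λ^2 - 10λ + 25 = 0.
Single eigenvalue λ = 5 with algebraic multiplicity 2.
Eigenvector v = (0,-1); generalized eigenvector w with (A-λI)w=v is (-1,2).
General solution: e^(5t)[C_1·v + C_2·(t·v + w)].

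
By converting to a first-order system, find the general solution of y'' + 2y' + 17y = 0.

Let x_1 = y, x_2 = y'. Then x_1' = x_2 and x_2' = -17x_1 - 2x_2.
A = [[0,1],[-17,-2]]; det(A-λI) = λ^2 + 2λ + 17.
Eigenvalues λ = -1 ± 4i.

y(t) = K_1e^(-t)cos(4t) + K_2e^(-t)sin(4t)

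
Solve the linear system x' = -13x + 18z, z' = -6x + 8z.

x(t) = -3c_1e^(-t) + 2c_2e^(-4t), z(t) = -2c_1e^(-t) + c_2e^(-4t)

Coefficient matrix A = [[-13, 18], [-6, 8]].
Characteristic polynomial det(A - λI) = λ^2 + 5λ + 4 = 0.
Eigenvalues λ = -1, -4.
For λ=-1: (A-λI) row 1 is [-12, 18], so an eigenvector is (-3, -2).
For λ=-4: (A-λI) row 1 is [-9, 18], so an eigenvector is (2, 1).
General solution: c_1e^(-t)(-3,-2) + c_2e^(-4t)(2,1).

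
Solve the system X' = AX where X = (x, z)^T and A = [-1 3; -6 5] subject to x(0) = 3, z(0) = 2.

x(t) = -e^(2t)sin(3t) + 3e^(2t)cos(3t), z(t) = -4e^(2t)sin(3t) + 2e^(2t)cos(3t)

Coefficient matrix A = [[-1, 3], [-6, 5]].
Characteristic polynomial det(A - λI) = λ^2 - 4λ + 13 = 0.
Eigenvalues λ = 2 ± 3i (complex conjugate pair).
For λ=2+3i: an eigenvector is (-1,-1) - i(0,1) = (-1, -1 - i).
A real fundamental pair from Re and Im of e^((2+3i)t)v: X_1 = e^(2t)(cos(3t)·(-1,-1) + sin(3t)·(0,1)), X_2 = e^(2t)(sin(3t)·(-1,-1) - cos(3t)·(0,1)).
General solution: C_1X_1 + C_2X_2.
Applying x(0)=3, z(0)=2 gives C_1=-3, C_2=1.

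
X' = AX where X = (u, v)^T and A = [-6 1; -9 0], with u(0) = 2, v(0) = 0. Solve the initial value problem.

Coefficient matrix A = [[-6, 1], [-9, 0]].
Characteristic polynomial det(A - λI) = λ^2 + 6λ + 9 = 0.
Single eigenvalue λ = -3 with algebraic multiplicity 2.
Eigenvector v = (-1,-3); generalized eigenvector w with (A-λI)w=v is (1,2).
General solution: e^(-3t)[K_1·v + K_2·(t·v + w)].
Applying u(0)=2, v(0)=0 gives K_1=4, K_2=6.

u(t) = -6te^(-3t) + 2e^(-3t), v(t) = -18te^(-3t)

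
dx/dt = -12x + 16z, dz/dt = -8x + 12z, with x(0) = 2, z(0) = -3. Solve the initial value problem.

x(t) = -8e^(4t) + 10e^(-4t), z(t) = -8e^(4t) + 5e^(-4t)

Coefficient matrix A = [[-12, 16], [-8, 12]].
Characteristic polynomial det(A - λI) = λ^2 - 16 = 0.
Eigenvalues λ = -4, 4.
For λ=-4: (A-λI) row 1 is [-8, 16], so an eigenvector is (2, 1).
For λ=4: (A-λI) row 1 is [-16, 16], so an eigenvector is (-1, -1).
General solution: c_1e^(-4t)(2,1) + c_2e^(4t)(-1,-1).
Applying x(0)=2, z(0)=-3 gives c_1=5, c_2=8.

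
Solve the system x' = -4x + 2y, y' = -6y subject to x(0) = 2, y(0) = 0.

Coefficient matrix A = [[-4, 2], [0, -6]].
Characteristic polynomial det(A - λI) = λ^2 + 10λ + 24 = 0.
Eigenvalues λ = -4, -6.
For λ=-4: (A-λI) row 1 is [0, 2], so an eigenvector is (-1, 0).
For λ=-6: (A-λI) row 1 is [2, 2], so an eigenvector is (1, -1).
General solution: K_1e^(-4t)(-1,0) + K_2e^(-6t)(1,-1).
Applying x(0)=2, y(0)=0 gives K_1=-2, K_2=0.

x(t) = 2e^(-4t), y(t) = 0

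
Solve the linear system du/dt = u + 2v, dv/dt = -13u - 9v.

u(t) = C_1e^(-4t)sin(t) + C_1e^(-4t)cos(t) + C_2e^(-4t)sin(t) - C_2e^(-4t)cos(t), v(t) = -3C_1e^(-4t)sin(t) - 2C_1e^(-4t)cos(t) - 2C_2e^(-4t)sin(t) + 3C_2e^(-4t)cos(t)

Coefficient matrix A = [[1, 2], [-13, -9]].
Characteristic polynomial det(A - λI) = λ^2 + 8λ + 17 = 0.
Eigenvalues λ = -4 ± i (complex conjugate pair).
For λ=-4+i: an eigenvector is (1,-2) - i(1,-3) = (1 - i, -2 + 3i).
A real fundamental pair from Re and Im of e^((-4+i)t)v: X_1 = e^(-4t)(cos(t)·(1,-2) + sin(t)·(1,-3)), X_2 = e^(-4t)(sin(t)·(1,-2) - cos(t)·(1,-3)).
General solution: C_1X_1 + C_2X_2.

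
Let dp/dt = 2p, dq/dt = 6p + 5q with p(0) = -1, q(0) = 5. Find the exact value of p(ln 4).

-16

A = [[2,0],[6,5]]; eigenvalues λ = 5, 2.
Eigenvectors: (0,-1) for λ=5, (1,-2) for λ=2.
From the initial condition, c_1 = -3, c_2 = -1.
p(ln 4) = (-3)(4^5)(0) + (-1)(4^2)(1) = -16.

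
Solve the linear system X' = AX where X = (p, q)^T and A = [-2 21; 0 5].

Coefficient matrix A = [[-2, 21], [0, 5]].
Characteristic polynomial det(A - λI) = λ^2 - 3λ - 10 = 0.
Eigenvalues λ = -2, 5.
For λ=-2: (A-λI) row 1 is [0, 21], so an eigenvector is (-1, 0).
For λ=5: (A-λI) row 1 is [-7, 21], so an eigenvector is (-3, -1).
General solution: c_1e^(-2t)(-1,0) + c_2e^(5t)(-3,-1).

p(t) = -c_1e^(-2t) - 3c_2e^(5t), q(t) = -c_2e^(5t)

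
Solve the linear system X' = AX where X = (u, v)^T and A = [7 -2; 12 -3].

Coefficient matrix A = [[7, -2], [12, -3]].
Characteristic polynomial det(A - λI) = λ^2 - 4λ + 3 = 0.
Eigenvalues λ = 1, 3.
For λ=1: (A-λI) row 1 is [6, -2], so an eigenvector is (-1, -3).
For λ=3: (A-λI) row 1 is [4, -2], so an eigenvector is (1, 2).
General solution: C_1e^(t)(-1,-3) + C_2e^(3t)(1,2).

u(t) = -C_1e^(t) + C_2e^(3t), v(t) = -3C_1e^(t) + 2C_2e^(3t)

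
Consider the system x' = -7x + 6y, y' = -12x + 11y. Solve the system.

x(t) = -c_1e^(5t) - c_2e^(-t), y(t) = -2c_1e^(5t) - c_2e^(-t)

Coefficient matrix A = [[-7, 6], [-12, 11]].
Characteristic polynomial det(A - λI) = λ^2 - 4λ - 5 = 0.
Eigenvalues λ = 5, -1.
For λ=5: (A-λI) row 1 is [-12, 6], so an eigenvector is (-1, -2).
For λ=-1: (A-λI) row 1 is [-6, 6], so an eigenvector is (-1, -1).
General solution: c_1e^(5t)(-1,-2) + c_2e^(-t)(-1,-1).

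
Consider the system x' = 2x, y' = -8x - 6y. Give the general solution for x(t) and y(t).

x(t) = -c_2e^(2t), y(t) = -c_1e^(-6t) + c_2e^(2t)

Coefficient matrix A = [[2, 0], [-8, -6]].
Characteristic polynomial det(A - λI) = λ^2 + 4λ - 12 = 0.
Eigenvalues λ = -6, 2.
For λ=-6: (A-λI) row 1 is [8, 0], so an eigenvector is (0, -1).
For λ=2: (A-λI) row 2 is [-8, -8], so an eigenvector is (-1, 1).
General solution: c_1e^(-6t)(0,-1) + c_2e^(2t)(-1,1).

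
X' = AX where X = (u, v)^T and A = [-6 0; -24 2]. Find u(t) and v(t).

Coefficient matrix A = [[-6, 0], [-24, 2]].
Characteristic polynomial det(A - λI) = λ^2 + 4λ - 12 = 0.
Eigenvalues λ = 2, -6.
For λ=2: (A-λI) row 1 is [-8, 0], so an eigenvector is (0, -1).
For λ=-6: (A-λI) row 2 is [-24, 8], so an eigenvector is (1, 3).
General solution: C_1e^(2t)(0,-1) + C_2e^(-6t)(1,3).

u(t) = C_2e^(-6t), v(t) = -C_1e^(2t) + 3C_2e^(-6t)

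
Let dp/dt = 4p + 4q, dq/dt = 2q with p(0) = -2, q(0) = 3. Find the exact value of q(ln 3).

A = [[4,4],[0,2]]; eigenvalues λ = 4, 2.
Eigenvectors: (-1,0) for λ=4, (-2,1) for λ=2.
From the initial condition, c_1 = -4, c_2 = 3.
q(ln 3) = (-4)(3^4)(0) + (3)(3^2)(1) = 27.

27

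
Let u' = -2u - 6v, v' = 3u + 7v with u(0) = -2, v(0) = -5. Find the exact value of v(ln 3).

A = [[-2,-6],[3,7]]; eigenvalues λ = 1, 4.
Eigenvectors: (-2,1) for λ=1, (-1,1) for λ=4.
From the initial condition, c_1 = 7, c_2 = -12.
v(ln 3) = (7)(3^1)(1) + (-12)(3^4)(1) = -951.

-951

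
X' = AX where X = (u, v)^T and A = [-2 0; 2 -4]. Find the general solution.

u(t) = K_2e^(-2t), v(t) = -K_1e^(-4t) + K_2e^(-2t)

Coefficient matrix A = [[-2, 0], [2, -4]].
Characteristic polynomial det(A - λI) = λ^2 + 6λ + 8 = 0.
Eigenvalues λ = -4, -2.
For λ=-4: (A-λI) row 1 is [2, 0], so an eigenvector is (0, -1).
For λ=-2: (A-λI) row 2 is [2, -2], so an eigenvector is (1, 1).
General solution: K_1e^(-4t)(0,-1) + K_2e^(-2t)(1,1).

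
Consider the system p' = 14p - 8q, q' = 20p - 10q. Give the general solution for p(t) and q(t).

p(t) = c_1e^(2t)sin(4t) - c_1e^(2t)cos(4t) - c_2e^(2t)sin(4t) - c_2e^(2t)cos(4t), q(t) = c_1e^(2t)sin(4t) - 2c_1e^(2t)cos(4t) - 2c_2e^(2t)sin(4t) - c_2e^(2t)cos(4t)

Coefficient matrix A = [[14, -8], [20, -10]].
Characteristic polynomial det(A - λI) = λ^2 - 4λ + 20 = 0.
Eigenvalues λ = 2 ± 4i (complex conjugate pair).
For λ=2+4i: an eigenvector is (-1,-2) - i(1,1) = (-1 - i, -2 - i).
A real fundamental pair from Re and Im of e^((2+4i)t)v: X_1 = e^(2t)(cos(4t)·(-1,-2) + sin(4t)·(1,1)), X_2 = e^(2t)(sin(4t)·(-1,-2) - cos(4t)·(1,1)).
General solution: c_1X_1 + c_2X_2.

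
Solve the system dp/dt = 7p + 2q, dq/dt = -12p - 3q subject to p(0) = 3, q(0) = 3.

p(t) = 12e^(3t) - 9e^(t), q(t) = -24e^(3t) + 27e^(t)

Coefficient matrix A = [[7, 2], [-12, -3]].
Characteristic polynomial det(A - λI) = λ^2 - 4λ + 3 = 0.
Eigenvalues λ = 1, 3.
For λ=1: (A-λI) row 1 is [6, 2], so an eigenvector is (-1, 3).
For λ=3: (A-λI) row 1 is [4, 2], so an eigenvector is (1, -2).
General solution: c_1e^(t)(-1,3) + c_2e^(3t)(1,-2).
Applying p(0)=3, q(0)=3 gives c_1=9, c_2=12.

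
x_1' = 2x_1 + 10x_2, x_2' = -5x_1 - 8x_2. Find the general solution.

Coefficient matrix A = [[2, 10], [-5, -8]].
Characteristic polynomial det(A - λI) = λ^2 + 6λ + 34 = 0.
Eigenvalues λ = -3 ± 5i (complex conjugate pair).
For λ=-3+5i: an eigenvector is (-1,1) - i(1,0) = (-1 - i, 1).
A real fundamental pair from Re and Im of e^((-3+5i)t)v: X_1 = e^(-3t)(cos(5t)·(-1,1) + sin(5t)·(1,0)), X_2 = e^(-3t)(sin(5t)·(-1,1) - cos(5t)·(1,0)).
General solution: K_1X_1 + K_2X_2.

x_1(t) = K_1e^(-3t)sin(5t) - K_1e^(-3t)cos(5t) - K_2e^(-3t)sin(5t) - K_2e^(-3t)cos(5t), x_2(t) = K_1e^(-3t)cos(5t) + K_2e^(-3t)sin(5t)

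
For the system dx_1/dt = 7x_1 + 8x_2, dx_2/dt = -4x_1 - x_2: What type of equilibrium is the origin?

A = [[7,8],[-4,-1]]; det(A-λI) = λ^2 - 6λ + 25.
λ = 3 ± 4i: positive real part.

unstable spiral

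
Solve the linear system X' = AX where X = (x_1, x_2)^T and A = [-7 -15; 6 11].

x_1(t) = 2C_1e^(2t)sin(3t) + C_1e^(2t)cos(3t) + C_2e^(2t)sin(3t) - 2C_2e^(2t)cos(3t), x_2(t) = -C_1e^(2t)sin(3t) - C_1e^(2t)cos(3t) - C_2e^(2t)sin(3t) + C_2e^(2t)cos(3t)

Coefficient matrix A = [[-7, -15], [6, 11]].
Characteristic polynomial det(A - λI) = λ^2 - 4λ + 13 = 0.
Eigenvalues λ = 2 ± 3i (complex conjugate pair).
For λ=2+3i: an eigenvector is (1,-1) - i(2,-1) = (1 - 2i, -1 + i).
A real fundamental pair from Re and Im of e^((2+3i)t)v: X_1 = e^(2t)(cos(3t)·(1,-1) + sin(3t)·(2,-1)), X_2 = e^(2t)(sin(3t)·(1,-1) - cos(3t)·(2,-1)).
General solution: C_1X_1 + C_2X_2.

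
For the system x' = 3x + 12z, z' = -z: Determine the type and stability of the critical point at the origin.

A = [[3,12],[0,-1]]; det(A-λI) = λ^2 - 2λ - 3.
λ = -1, 3: opposite signs.

saddle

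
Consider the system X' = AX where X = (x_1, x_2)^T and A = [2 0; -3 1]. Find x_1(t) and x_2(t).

x_1(t) = c_2e^(2t), x_2(t) = c_1e^(t) - 3c_2e^(2t)

Coefficient matrix A = [[2, 0], [-3, 1]].
Characteristic polynomial det(A - λI) = λ^2 - 3λ + 2 = 0.
Eigenvalues λ = 1, 2.
For λ=1: (A-λI) row 1 is [1, 0], so an eigenvector is (0, 1).
For λ=2: (A-λI) row 2 is [-3, -1], so an eigenvector is (1, -3).
General solution: c_1e^(t)(0,1) + c_2e^(2t)(1,-3).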